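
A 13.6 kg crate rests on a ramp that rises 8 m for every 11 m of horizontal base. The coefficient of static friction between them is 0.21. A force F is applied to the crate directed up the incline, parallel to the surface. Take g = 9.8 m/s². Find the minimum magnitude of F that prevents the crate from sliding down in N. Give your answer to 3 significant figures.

The normal force is N = mg cos 36.03° = 107.788 N. With F at its minimum the crate is on the verge of sliding down, so static friction is at its maximum μ_s N = 0.21 × 107.788 = 22.635 N and acts up the slope.
Equilibrium along the incline: F + μ_s N = mg sin 36.03°, so F = 78.392 − 22.635 = 55.757 N.

55.8 N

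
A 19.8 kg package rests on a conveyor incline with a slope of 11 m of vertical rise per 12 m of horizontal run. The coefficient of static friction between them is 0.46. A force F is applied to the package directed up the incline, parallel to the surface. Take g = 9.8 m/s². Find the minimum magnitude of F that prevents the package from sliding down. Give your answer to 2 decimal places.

The normal force is N = mg cos 42.51° = 143.037 N. With F at its minimum the package is on the verge of sliding down, so static friction is at its maximum μ_s N = 0.46 × 143.037 = 65.797 N and acts up the slope.
Equilibrium along the incline: F + μ_s N = mg sin 42.51°, so F = 131.118 − 65.797 = 65.321 N.

65.32 N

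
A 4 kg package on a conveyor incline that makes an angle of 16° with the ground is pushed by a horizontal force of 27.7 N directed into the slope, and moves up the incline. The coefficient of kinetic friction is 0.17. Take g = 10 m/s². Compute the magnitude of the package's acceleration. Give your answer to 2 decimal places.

1.94 m/s²

The horizontal push has components F cos 16° = 27.7 × 0.9613 = 26.628 N up the incline and F sin 16° = 27.7 × 0.2756 = 7.634 N pressing into the surface.
The normal force is therefore N = mg cos 16° + F sin 16° = 38.452 + 7.634 = 46.086 N, and kinetic friction down the slope is μN = 0.17 × 46.086 = 7.835 N.
Along the incline: F cos 16° − mg sin 16° − μN = ma, so 26.628 − 11.024 − 7.835 = 4 a, giving a = 1.9423 m/s².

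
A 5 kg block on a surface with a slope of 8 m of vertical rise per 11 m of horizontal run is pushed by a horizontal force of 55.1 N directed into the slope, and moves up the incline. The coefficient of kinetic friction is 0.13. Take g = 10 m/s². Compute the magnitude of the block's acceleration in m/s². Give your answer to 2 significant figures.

The horizontal push has components F cos 36.03° = 55.1 × 0.8087 = 44.559 N up the incline and F sin 36.03° = 55.1 × 0.5882 = 32.410 N pressing into the surface.
The normal force is therefore N = mg cos 36.03° + F sin 36.03° = 40.435 + 32.410 = 72.845 N, and kinetic friction down the slope is μN = 0.13 × 72.845 = 9.470 N.
Along the incline: F cos 36.03° − mg sin 36.03° − μN = ma, so 44.559 − 29.410 − 9.470 = 5 a, giving a = 1.1358 m/s².

1.1 m/s²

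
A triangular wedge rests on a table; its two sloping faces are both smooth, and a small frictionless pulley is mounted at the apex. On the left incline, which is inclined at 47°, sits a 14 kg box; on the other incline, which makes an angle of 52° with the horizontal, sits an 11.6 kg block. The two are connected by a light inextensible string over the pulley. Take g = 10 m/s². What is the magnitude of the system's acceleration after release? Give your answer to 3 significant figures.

Resolve each weight along its own incline: the 14 kg mass has component 14 × 10 × sin 47° = 102.390 N down its slope, and the 11.6 kg mass has 11.6 × 10 × sin 52° = 91.409 N down its slope.
The 14 kg side's 102.390 N exceeds the other side's 91.409 N, so that mass slides down and the 11.6 kg mass slides up. Taking that direction as positive, Newton's second law for the whole system gives 102.390 − 91.409 = (14 + 11.6) a, so a = 10.981 / 25.6 = 0.4289 m/s².

0.429 m/s²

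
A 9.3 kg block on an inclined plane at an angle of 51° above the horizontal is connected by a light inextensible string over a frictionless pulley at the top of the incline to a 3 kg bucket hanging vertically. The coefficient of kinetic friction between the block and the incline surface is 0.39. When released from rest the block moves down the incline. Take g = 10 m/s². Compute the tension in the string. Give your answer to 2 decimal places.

For the block on the incline: the weight component along the slope is m₁g sin 51° = 9.3 × 10 × 0.7771 = 72.270 N and the normal force is N = m₁g cos 51° = 58.527 N.
Kinetic friction opposes the block's motion down the incline: f = μN = 0.39 × 58.527 = 22.826 N acting up the slope.
Newton's second law for the block (down-slope positive): 72.270 − 22.826 − T = 9.3 a. For the hanging bucket (upward positive): T − 3 × 10 = 3 a.
Adding the two equations eliminates T: 19.444 = 12.3 a, so a = 1.5808 m/s².
Then from the hanging bucket's equation, T = 3 × (10 + 1.5808) = 34.742 N.

34.74 N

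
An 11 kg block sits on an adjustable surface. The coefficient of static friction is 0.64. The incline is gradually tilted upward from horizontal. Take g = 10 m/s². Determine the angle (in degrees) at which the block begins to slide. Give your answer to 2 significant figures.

At the threshold of sliding, static friction is at its maximum μ_s N and exactly balances the weight component along the incline: mg sin θ = μ_s mg cos θ.
Hence tan θ = μ_s = 0.64, so θ = arctan(0.64) = 32.6192°.

33°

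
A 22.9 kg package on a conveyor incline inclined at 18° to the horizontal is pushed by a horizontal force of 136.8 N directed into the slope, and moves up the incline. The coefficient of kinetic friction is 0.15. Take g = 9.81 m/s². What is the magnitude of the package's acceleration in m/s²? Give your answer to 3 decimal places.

0.974 m/s²

The horizontal push has components F cos 18° = 136.8 × 0.9511 = 130.110 N up the incline and F sin 18° = 136.8 × 0.3090 = 42.271 N pressing into the surface.
The normal force is therefore N = mg cos 18° + F sin 18° = 213.664 + 42.271 = 255.935 N, and kinetic friction down the slope is μN = 0.15 × 255.935 = 38.390 N.
Along the incline: F cos 18° − mg sin 18° − μN = ma, so 130.110 − 69.417 − 38.390 = 22.9 a, giving a = 0.9739 m/s².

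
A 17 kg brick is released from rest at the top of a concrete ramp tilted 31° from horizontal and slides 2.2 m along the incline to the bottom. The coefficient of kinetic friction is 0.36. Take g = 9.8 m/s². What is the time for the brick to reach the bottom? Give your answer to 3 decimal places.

The weight component along the incline is mg sin 31° = 85.805 N and the normal force is N = mg cos 31° = 142.804 N.
Friction up the slope is f = μN = 0.36 × 142.804 = 51.409 N, so the net downslope force is 85.805 − 51.409 = 34.396 N and a = 34.396 / 17 = 2.0233 m/s².
Starting from rest, L = ½at², so t = √(2L/a) = √(2 × 2.2 / 2.0233) = 1.4747 s.

1.475 s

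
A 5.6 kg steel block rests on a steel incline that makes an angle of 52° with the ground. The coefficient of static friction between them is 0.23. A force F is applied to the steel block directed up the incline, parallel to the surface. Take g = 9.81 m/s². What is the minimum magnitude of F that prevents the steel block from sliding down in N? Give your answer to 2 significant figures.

The normal force is N = mg cos 52° = 33.822 N. With F at its minimum the steel block is on the verge of sliding down, so static friction is at its maximum μ_s N = 0.23 × 33.822 = 7.779 N and acts up the slope.
Equilibrium along the incline: F + μ_s N = mg sin 52°, so F = 43.290 − 7.779 = 35.511 N.

36 N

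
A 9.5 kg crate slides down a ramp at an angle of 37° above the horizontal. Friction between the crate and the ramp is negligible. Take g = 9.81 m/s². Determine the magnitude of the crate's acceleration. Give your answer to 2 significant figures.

5.9 m/s²

Resolving the weight along the incline: the component pulling the crate down the slope is mg sin 37° = 9.5 × 9.81 × 0.6018 = 56.085 N, and the normal force is N = mg cos 37° = 9.5 × 9.81 × 0.7986 = 74.426 N.
With no friction the net force along the incline is 56.085 N, so a = g sin 37° = 56.085 / 9.5 = 5.9037 m/s².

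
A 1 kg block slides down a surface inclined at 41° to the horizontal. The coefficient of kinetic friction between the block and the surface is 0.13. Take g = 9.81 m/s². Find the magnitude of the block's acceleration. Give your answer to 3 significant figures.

5.47 m/s²

Resolving the weight along the incline: the component pulling the block down the slope is mg sin 41° = 1 × 9.81 × 0.6561 = 6.436 N, and the normal force is N = mg cos 41° = 1 × 9.81 × 0.7547 = 7.404 N.
Kinetic friction acts up the slope with magnitude f = μN = 0.13 × 7.404 = 0.963 N.
Net force along the incline is 6.436 − 0.963 = 5.473 N, so a = 5.473 / 1 = 5.4730 m/s².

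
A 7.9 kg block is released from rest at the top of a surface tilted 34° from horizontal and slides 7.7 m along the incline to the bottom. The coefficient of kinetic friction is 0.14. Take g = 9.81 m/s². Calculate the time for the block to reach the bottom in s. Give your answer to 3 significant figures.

The weight component along the incline is mg sin 34° = 43.337 N and the normal force is N = mg cos 34° = 64.250 N.
Friction up the slope is f = μN = 0.14 × 64.250 = 8.995 N, so the net downslope force is 43.337 − 8.995 = 34.342 N and a = 34.342 / 7.9 = 4.3471 m/s².
Starting from rest, L = ½at², so t = √(2L/a) = √(2 × 7.7 / 4.3471) = 1.8822 s.

1.88 s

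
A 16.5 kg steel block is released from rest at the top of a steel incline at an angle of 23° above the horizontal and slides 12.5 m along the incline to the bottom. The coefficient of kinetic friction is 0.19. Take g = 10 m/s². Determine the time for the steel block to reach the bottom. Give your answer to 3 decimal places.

3.403 s

The weight component along the incline is mg sin 23° = 64.471 N and the normal force is N = mg cos 23° = 151.883 N.
Friction up the slope is f = μN = 0.19 × 151.883 = 28.858 N, so the net downslope force is 64.471 − 28.858 = 35.613 N and a = 35.613 / 16.5 = 2.1584 m/s².
Starting from rest, L = ½at², so t = √(2L/a) = √(2 × 12.5 / 2.1584) = 3.4033 s.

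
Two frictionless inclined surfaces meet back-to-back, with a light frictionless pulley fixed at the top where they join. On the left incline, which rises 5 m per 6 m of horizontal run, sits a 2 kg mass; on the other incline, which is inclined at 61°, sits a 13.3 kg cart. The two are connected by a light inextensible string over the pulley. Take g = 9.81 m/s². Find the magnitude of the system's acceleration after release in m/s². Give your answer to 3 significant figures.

6.64 m/s²

Resolve each weight along its own incline: the 2 kg mass has component 2 × 9.81 × sin 39.81° = 12.560 N down its slope, and the 13.3 kg mass has 13.3 × 9.81 × sin 61° = 114.114 N down its slope.
The 13.3 kg side's 114.114 N exceeds the other side's 12.560 N, so that mass slides down and the 2 kg mass slides up. Taking that direction as positive, Newton's second law for the whole system gives 114.114 − 12.560 = (2 + 13.3) a, so a = 101.554 / 15.3 = 6.6375 m/s².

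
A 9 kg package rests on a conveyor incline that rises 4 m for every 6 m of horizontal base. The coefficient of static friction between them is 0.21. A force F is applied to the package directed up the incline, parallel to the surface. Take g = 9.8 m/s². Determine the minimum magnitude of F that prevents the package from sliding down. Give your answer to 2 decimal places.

33.51 N

The normal force is N = mg cos 33.69° = 73.387 N. With F at its minimum the package is on the verge of sliding down, so static friction is at its maximum μ_s N = 0.21 × 73.387 = 15.411 N and acts up the slope.
Equilibrium along the incline: F + μ_s N = mg sin 33.69°, so F = 48.925 − 15.411 = 33.514 N.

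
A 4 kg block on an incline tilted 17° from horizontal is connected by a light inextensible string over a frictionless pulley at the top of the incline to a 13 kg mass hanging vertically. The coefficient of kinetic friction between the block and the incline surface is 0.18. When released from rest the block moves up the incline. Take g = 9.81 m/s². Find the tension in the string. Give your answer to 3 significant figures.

43.9 N

For the block on the incline: the weight component along the slope is m₁g sin 17° = 4 × 9.81 × 0.2924 = 11.474 N and the normal force is N = m₁g cos 17° = 37.525 N.
Kinetic friction opposes the block's motion up the incline: f = μN = 0.18 × 37.525 = 6.754 N acting down the slope.
Newton's second law for the block (up-slope positive): T − 11.474 − 6.754 = 4 a. For the hanging mass (downward positive): 13 × 9.81 − T = 13 a.
Adding the two equations eliminates T: 109.302 = 17 a, so a = 6.4295 m/s².
Then from the hanging mass's equation, T = 13 × (9.81 − 6.4295) = 43.947 N.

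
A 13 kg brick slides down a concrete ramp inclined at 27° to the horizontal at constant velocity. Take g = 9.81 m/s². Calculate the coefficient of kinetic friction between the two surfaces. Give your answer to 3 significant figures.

0.510

At constant velocity the net force along the incline is zero: mg sin 27° = μ mg cos 27°.
So μ = tan 27° = 0.4540 / 0.8910 = 0.5095.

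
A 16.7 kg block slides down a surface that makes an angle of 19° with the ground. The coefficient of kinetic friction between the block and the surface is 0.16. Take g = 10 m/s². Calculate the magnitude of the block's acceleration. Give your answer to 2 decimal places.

Resolving the weight along the incline: the component pulling the block down the slope is mg sin 19° = 16.7 × 10 × 0.3256 = 54.375 N, and the normal force is N = mg cos 19° = 16.7 × 10 × 0.9455 = 157.899 N.
Kinetic friction acts up the slope with magnitude f = μN = 0.16 × 157.899 = 25.264 N.
Net force along the incline is 54.375 − 25.264 = 29.111 N, so a = 29.111 / 16.7 = 1.7432 m/s².

1.74 m/s²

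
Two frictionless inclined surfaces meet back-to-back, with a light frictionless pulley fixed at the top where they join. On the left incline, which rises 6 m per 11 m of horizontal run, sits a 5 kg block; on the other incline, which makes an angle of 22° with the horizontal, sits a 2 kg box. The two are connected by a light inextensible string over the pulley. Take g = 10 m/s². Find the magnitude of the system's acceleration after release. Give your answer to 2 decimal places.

Resolve each weight along its own incline: the 5 kg mass has component 5 × 10 × sin 28.61° = 23.943 N down its slope, and the 2 kg mass has 2 × 10 × sin 22° = 7.492 N down its slope.
The 5 kg side's 23.943 N exceeds the other side's 7.492 N, so that mass slides down and the 2 kg mass slides up. Taking that direction as positive, Newton's second law for the whole system gives 23.943 − 7.492 = (5 + 2) a, so a = 16.451 / 7 = 2.3501 m/s².

2.35 m/s²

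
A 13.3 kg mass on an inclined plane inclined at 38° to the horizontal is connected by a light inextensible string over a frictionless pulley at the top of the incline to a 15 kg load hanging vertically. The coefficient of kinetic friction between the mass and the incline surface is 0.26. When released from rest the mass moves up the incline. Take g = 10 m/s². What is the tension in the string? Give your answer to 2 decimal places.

For the mass on the incline: the weight component along the slope is m₁g sin 38° = 13.3 × 10 × 0.6157 = 81.888 N and the normal force is N = m₁g cos 38° = 104.805 N.
Kinetic friction opposes the mass's motion up the incline: f = μN = 0.26 × 104.805 = 27.249 N acting down the slope.
Newton's second law for the mass (up-slope positive): T − 81.888 − 27.249 = 13.3 a. For the hanging load (downward positive): 15 × 10 − T = 15 a.
Adding the two equations eliminates T: 40.863 = 28.3 a, so a = 1.4439 m/s².
Then from the hanging load's equation, T = 15 × (10 − 1.4439) = 128.341 N.

128.34 N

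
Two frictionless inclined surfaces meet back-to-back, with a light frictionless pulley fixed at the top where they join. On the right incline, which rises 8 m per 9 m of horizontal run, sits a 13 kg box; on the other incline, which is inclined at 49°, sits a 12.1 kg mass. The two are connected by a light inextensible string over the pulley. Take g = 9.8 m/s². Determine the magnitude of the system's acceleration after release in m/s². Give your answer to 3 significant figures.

Resolve each weight along its own incline: the 13 kg mass has component 13 × 9.8 × sin 41.63° = 84.640 N down its slope, and the 12.1 kg mass has 12.1 × 9.8 × sin 49° = 89.493 N down its slope.
The 12.1 kg side's 89.493 N exceeds the other side's 84.640 N, so that mass slides down and the 13 kg mass slides up. Taking that direction as positive, Newton's second law for the whole system gives 89.493 − 84.640 = (13 + 12.1) a, so a = 4.853 / 25.1 = 0.1933 m/s².

0.193 m/s²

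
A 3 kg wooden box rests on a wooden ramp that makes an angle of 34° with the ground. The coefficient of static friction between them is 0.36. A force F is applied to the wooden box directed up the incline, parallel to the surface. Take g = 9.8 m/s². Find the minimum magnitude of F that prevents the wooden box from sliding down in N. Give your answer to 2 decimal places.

7.67 N

The normal force is N = mg cos 34° = 24.374 N. With F at its minimum the wooden box is on the verge of sliding down, so static friction is at its maximum μ_s N = 0.36 × 24.374 = 8.775 N and acts up the slope.
Equilibrium along the incline: F + μ_s N = mg sin 34°, so F = 16.440 − 8.775 = 7.665 N.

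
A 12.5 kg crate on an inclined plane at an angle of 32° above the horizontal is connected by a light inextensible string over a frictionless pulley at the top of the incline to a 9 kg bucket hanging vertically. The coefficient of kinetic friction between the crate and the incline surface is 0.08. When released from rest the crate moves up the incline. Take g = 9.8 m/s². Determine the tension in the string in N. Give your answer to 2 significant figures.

For the crate on the incline: the weight component along the slope is m₁g sin 32° = 12.5 × 9.8 × 0.5299 = 64.913 N and the normal force is N = m₁g cos 32° = 103.886 N.
Kinetic friction opposes the crate's motion up the incline: f = μN = 0.08 × 103.886 = 8.311 N acting down the slope.
Newton's second law for the crate (up-slope positive): T − 64.913 − 8.311 = 12.5 a. For the hanging bucket (downward positive): 9 × 9.8 − T = 9 a.
Adding the two equations eliminates T: 14.976 = 21.5 a, so a = 0.6966 m/s².
Then from the hanging bucket's equation, T = 9 × (9.8 − 0.6966) = 81.931 N.

82 N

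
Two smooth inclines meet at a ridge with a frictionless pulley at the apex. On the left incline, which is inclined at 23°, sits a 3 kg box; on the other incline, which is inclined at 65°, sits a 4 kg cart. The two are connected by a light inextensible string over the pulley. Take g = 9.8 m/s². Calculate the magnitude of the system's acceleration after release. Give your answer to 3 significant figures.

Resolve each weight along its own incline: the 3 kg mass has component 3 × 9.8 × sin 23° = 11.487 N down its slope, and the 4 kg mass has 4 × 9.8 × sin 65° = 35.527 N down its slope.
The 4 kg side's 35.527 N exceeds the other side's 11.487 N, so that mass slides down and the 3 kg mass slides up. Taking that direction as positive, Newton's second law for the whole system gives 35.527 − 11.487 = (3 + 4) a, so a = 24.040 / 7 = 3.4343 m/s².

3.43 m/s²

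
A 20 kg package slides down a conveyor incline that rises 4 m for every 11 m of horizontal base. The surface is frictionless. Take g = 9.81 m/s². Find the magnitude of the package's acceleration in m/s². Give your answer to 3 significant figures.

Resolving the weight along the incline: the component pulling the package down the slope is mg sin 19.98° = 20 × 9.81 × 0.3417 = 67.042 N, and the normal force is N = mg cos 19.98° = 20 × 9.81 × 0.9398 = 184.389 N.
With no friction the net force along the incline is 67.042 N, so a = g sin 19.98° = 67.042 / 20 = 3.3521 m/s².

3.35 m/s²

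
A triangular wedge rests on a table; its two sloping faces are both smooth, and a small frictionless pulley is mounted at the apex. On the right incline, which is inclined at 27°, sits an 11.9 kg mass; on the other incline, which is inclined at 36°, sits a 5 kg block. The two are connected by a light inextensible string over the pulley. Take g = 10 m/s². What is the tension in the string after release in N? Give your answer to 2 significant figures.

37 N

Resolve each weight along its own incline: the 11.9 kg mass has component 11.9 × 10 × sin 27° = 54.025 N down its slope, and the 5 kg mass has 5 × 10 × sin 36° = 29.389 N down its slope.
The 11.9 kg side's 54.025 N exceeds the other side's 29.389 N, so that mass slides down and the 5 kg mass slides up. Taking that direction as positive, Newton's second law for the whole system gives 54.025 − 29.389 = (11.9 + 5) a, so a = 24.636 / 16.9 = 1.4578 m/s².
For the 5 kg mass (up-slope positive): T − 29.389 = 5 × 1.4578, so T = 36.678 N.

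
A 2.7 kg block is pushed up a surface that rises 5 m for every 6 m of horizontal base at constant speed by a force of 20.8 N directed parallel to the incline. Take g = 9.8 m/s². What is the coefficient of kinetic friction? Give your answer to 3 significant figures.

At constant speed ΣF = 0 along the incline. The applied 20.8 N acts up the slope; the weight component mg sin 39.81° = 16.939 N and kinetic friction μN both act down the slope.
So 20.8 = 16.939 + μ × 20.327, giving μ = (20.8 − 16.939) / 20.327 = 0.1899.

0.190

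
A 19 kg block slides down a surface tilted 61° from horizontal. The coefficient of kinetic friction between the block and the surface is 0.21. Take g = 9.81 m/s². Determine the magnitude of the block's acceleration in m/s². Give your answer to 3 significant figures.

7.58 m/s²

Resolving the weight along the incline: the component pulling the block down the slope is mg sin 61° = 19 × 9.81 × 0.8746 = 163.017 N, and the normal force is N = mg cos 61° = 19 × 9.81 × 0.4848 = 90.362 N.
Kinetic friction acts up the slope with magnitude f = μN = 0.21 × 90.362 = 18.976 N.
Net force along the incline is 163.017 − 18.976 = 144.041 N, so a = 144.041 / 19 = 7.5811 m/s².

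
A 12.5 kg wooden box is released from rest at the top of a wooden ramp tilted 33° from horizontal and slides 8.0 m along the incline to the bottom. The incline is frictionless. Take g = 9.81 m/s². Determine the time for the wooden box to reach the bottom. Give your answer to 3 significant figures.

1.73 s

The weight component along the incline is mg sin 33° = 66.786 N and the normal force is N = mg cos 33° = 102.842 N.
With no friction, a = g sin 33° = 5.3429 m/s².
Starting from rest, L = ½at², so t = √(2L/a) = √(2 × 8.0 / 5.3429) = 1.7305 s.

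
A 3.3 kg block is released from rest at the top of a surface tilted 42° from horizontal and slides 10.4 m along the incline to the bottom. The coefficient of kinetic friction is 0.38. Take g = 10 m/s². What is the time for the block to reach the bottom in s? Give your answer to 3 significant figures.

The weight component along the incline is mg sin 42° = 22.081 N and the normal force is N = mg cos 42° = 24.524 N.
Friction up the slope is f = μN = 0.38 × 24.524 = 9.319 N, so the net downslope force is 22.081 − 9.319 = 12.762 N and a = 12.762 / 3.3 = 3.8673 m/s².
Starting from rest, L = ½at², so t = √(2L/a) = √(2 × 10.4 / 3.8673) = 2.3191 s.

2.32 s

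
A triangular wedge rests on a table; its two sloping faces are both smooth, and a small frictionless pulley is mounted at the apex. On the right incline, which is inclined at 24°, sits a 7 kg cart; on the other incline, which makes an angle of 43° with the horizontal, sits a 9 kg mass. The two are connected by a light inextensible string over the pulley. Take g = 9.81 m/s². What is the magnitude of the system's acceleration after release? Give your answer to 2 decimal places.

Resolve each weight along its own incline: the 7 kg mass has component 7 × 9.81 × sin 24° = 27.931 N down its slope, and the 9 kg mass has 9 × 9.81 × sin 43° = 60.214 N down its slope.
The 9 kg side's 60.214 N exceeds the other side's 27.931 N, so that mass slides down and the 7 kg mass slides up. Taking that direction as positive, Newton's second law for the whole system gives 60.214 − 27.931 = (7 + 9) a, so a = 32.283 / 16 = 2.0177 m/s².

2.02 m/s²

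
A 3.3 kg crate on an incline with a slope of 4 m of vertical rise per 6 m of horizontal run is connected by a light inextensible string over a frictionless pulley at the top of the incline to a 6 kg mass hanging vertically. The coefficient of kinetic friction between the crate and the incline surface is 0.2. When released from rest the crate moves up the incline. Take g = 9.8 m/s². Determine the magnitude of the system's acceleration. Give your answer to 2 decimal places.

3.81 m/s²

For the crate on the incline: the weight component along the slope is m₁g sin 33.69° = 3.3 × 9.8 × 0.5547 = 17.939 N and the normal force is N = m₁g cos 33.69° = 26.909 N.
Kinetic friction opposes the crate's motion up the incline: f = μN = 0.2 × 26.909 = 5.382 N acting down the slope.
Newton's second law for the crate (up-slope positive): T − 17.939 − 5.382 = 3.3 a. For the hanging mass (downward positive): 6 × 9.8 − T = 6 a.
Adding the two equations eliminates T: 35.479 = 9.3 a, so a = 3.8149 m/s².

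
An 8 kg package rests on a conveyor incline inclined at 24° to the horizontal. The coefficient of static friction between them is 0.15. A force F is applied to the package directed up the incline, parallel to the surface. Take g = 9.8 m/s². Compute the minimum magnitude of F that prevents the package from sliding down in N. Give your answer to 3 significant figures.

21.1 N

The normal force is N = mg cos 24° = 71.622 N. With F at its minimum the package is on the verge of sliding down, so static friction is at its maximum μ_s N = 0.15 × 71.622 = 10.743 N and acts up the slope.
Equilibrium along the incline: F + μ_s N = mg sin 24°, so F = 31.888 − 10.743 = 21.145 N.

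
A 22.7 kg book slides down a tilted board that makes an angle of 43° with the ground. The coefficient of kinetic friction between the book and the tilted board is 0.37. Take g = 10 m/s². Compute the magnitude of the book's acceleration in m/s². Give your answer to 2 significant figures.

4.1 m/s²

Resolving the weight along the incline: the component pulling the book down the slope is mg sin 43° = 22.7 × 10 × 0.6820 = 154.814 N, and the normal force is N = mg cos 43° = 22.7 × 10 × 0.7314 = 166.028 N.
Kinetic friction acts up the slope with magnitude f = μN = 0.37 × 166.028 = 61.430 N.
Net force along the incline is 154.814 − 61.430 = 93.384 N, so a = 93.384 / 22.7 = 4.1138 m/s².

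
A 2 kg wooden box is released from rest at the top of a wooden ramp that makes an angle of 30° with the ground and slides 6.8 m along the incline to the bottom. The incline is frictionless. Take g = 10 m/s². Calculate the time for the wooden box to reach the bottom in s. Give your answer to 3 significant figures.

The weight component along the incline is mg sin 30° = 10.000 N and the normal force is N = mg cos 30° = 17.321 N.
With no friction, a = g sin 30° = 5.0000 m/s².
Starting from rest, L = ½at², so t = √(2L/a) = √(2 × 6.8 / 5.0000) = 1.6492 s.

1.65 s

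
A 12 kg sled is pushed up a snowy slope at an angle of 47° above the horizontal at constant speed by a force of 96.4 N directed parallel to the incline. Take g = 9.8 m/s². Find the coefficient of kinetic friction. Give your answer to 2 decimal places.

0.13

At constant speed ΣF = 0 along the incline. The applied 96.4 N acts up the slope; the weight component mg sin 47° = 86.007 N and kinetic friction μN both act down the slope.
So 96.4 = 86.007 + μ × 80.203, giving μ = (96.4 − 86.007) / 80.203 = 0.1296.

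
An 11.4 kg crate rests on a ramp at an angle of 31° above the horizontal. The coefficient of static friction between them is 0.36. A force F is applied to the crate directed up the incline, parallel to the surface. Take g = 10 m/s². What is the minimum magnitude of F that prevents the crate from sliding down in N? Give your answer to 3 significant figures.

23.5 N

The normal force is N = mg cos 31° = 97.717 N. With F at its minimum the crate is on the verge of sliding down, so static friction is at its maximum μ_s N = 0.36 × 97.717 = 35.178 N and acts up the slope.
Equilibrium along the incline: F + μ_s N = mg sin 31°, so F = 58.714 − 35.178 = 23.536 N.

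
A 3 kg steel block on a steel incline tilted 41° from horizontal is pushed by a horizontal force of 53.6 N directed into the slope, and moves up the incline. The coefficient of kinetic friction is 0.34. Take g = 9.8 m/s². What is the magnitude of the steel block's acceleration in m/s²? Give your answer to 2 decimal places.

The horizontal push has components F cos 41° = 53.6 × 0.7547 = 40.452 N up the incline and F sin 41° = 53.6 × 0.6561 = 35.167 N pressing into the surface.
The normal force is therefore N = mg cos 41° + F sin 41° = 22.188 + 35.167 = 57.355 N, and kinetic friction down the slope is μN = 0.34 × 57.355 = 19.501 N.
Along the incline: F cos 41° − mg sin 41° − μN = ma, so 40.452 − 19.289 − 19.501 = 3 a, giving a = 0.5540 m/s².

0.55 m/s²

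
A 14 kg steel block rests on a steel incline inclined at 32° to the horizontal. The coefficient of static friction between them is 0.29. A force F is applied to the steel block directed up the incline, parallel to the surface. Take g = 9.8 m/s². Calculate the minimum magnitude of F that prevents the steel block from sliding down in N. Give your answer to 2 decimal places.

The normal force is N = mg cos 32° = 116.352 N. With F at its minimum the steel block is on the verge of sliding down, so static friction is at its maximum μ_s N = 0.29 × 116.352 = 33.742 N and acts up the slope.
Equilibrium along the incline: F + μ_s N = mg sin 32°, so F = 72.705 − 33.742 = 38.963 N.

38.96 N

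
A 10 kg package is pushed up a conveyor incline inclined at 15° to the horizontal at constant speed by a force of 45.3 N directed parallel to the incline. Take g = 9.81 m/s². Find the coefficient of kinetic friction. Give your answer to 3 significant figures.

0.210

At constant speed ΣF = 0 along the incline. The applied 45.3 N acts up the slope; the weight component mg sin 15° = 25.390 N and kinetic friction μN both act down the slope.
So 45.3 = 25.390 + μ × 94.757, giving μ = (45.3 − 25.390) / 94.757 = 0.2101.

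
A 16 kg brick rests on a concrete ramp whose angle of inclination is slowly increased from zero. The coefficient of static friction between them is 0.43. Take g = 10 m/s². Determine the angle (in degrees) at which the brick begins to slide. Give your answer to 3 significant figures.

At the threshold of sliding, static friction is at its maximum μ_s N and exactly balances the weight component along the incline: mg sin θ = μ_s mg cos θ.
Hence tan θ = μ_s = 0.43, so θ = arctan(0.43) = 23.2677°.

23.3°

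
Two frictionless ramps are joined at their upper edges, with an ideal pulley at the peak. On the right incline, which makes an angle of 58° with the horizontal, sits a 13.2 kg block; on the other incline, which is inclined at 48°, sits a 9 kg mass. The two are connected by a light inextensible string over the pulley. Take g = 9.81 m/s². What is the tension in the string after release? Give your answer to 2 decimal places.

Resolve each weight along its own incline: the 13.2 kg mass has component 13.2 × 9.81 × sin 58° = 109.815 N down its slope, and the 9 kg mass has 9 × 9.81 × sin 48° = 65.612 N down its slope.
The 13.2 kg side's 109.815 N exceeds the other side's 65.612 N, so that mass slides down and the 9 kg mass slides up. Taking that direction as positive, Newton's second law for the whole system gives 109.815 − 65.612 = (13.2 + 9) a, so a = 44.203 / 22.2 = 1.9911 m/s².
For the 9 kg mass (up-slope positive): T − 65.612 = 9 × 1.9911, so T = 83.532 N.

83.53 N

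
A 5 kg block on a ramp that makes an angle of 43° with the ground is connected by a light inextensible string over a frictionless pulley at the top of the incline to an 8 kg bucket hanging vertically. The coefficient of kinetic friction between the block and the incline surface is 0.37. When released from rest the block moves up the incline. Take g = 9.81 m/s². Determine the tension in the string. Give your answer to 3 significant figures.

58.9 N

For the block on the incline: the weight component along the slope is m₁g sin 43° = 5 × 9.81 × 0.6820 = 33.452 N and the normal force is N = m₁g cos 43° = 35.873 N.
Kinetic friction opposes the block's motion up the incline: f = μN = 0.37 × 35.873 = 13.273 N acting down the slope.
Newton's second law for the block (up-slope positive): T − 33.452 − 13.273 = 5 a. For the hanging bucket (downward positive): 8 × 9.81 − T = 8 a.
Adding the two equations eliminates T: 31.755 = 13 a, so a = 2.4427 m/s².
Then from the hanging bucket's equation, T = 8 × (9.81 − 2.4427) = 58.938 N.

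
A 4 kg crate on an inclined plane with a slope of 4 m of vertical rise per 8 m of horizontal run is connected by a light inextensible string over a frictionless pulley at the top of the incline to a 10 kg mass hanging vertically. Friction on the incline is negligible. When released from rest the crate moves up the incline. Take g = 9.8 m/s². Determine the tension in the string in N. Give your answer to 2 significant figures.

For the crate on the incline: the weight component along the slope is m₁g sin 26.57° = 4 × 9.8 × 0.4472 = 17.530 N and the normal force is N = m₁g cos 26.57° = 35.062 N.
Newton's second law for the crate (up-slope positive): T − 17.530 = 4 a. For the hanging mass (downward positive): 10 × 9.8 − T = 10 a.
Adding the two equations eliminates T: 80.470 = 14 a, so a = 5.7479 m/s².
Then from the hanging mass's equation, T = 10 × (9.8 − 5.7479) = 40.521 N.

41 N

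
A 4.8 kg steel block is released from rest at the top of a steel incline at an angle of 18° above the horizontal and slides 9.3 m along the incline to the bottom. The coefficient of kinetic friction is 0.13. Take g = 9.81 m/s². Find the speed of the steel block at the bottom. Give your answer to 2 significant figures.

The weight component along the incline is mg sin 18° = 14.551 N and the normal force is N = mg cos 18° = 44.783 N.
Friction up the slope is f = μN = 0.13 × 44.783 = 5.822 N, so the net downslope force is 14.551 − 5.822 = 8.729 N and a = 8.729 / 4.8 = 1.8185 m/s².
Starting from rest over a distance of 9.3 m, v² = 2aL = 2 × 1.8185 × 9.3 = 33.8241, so v = 5.8158 m/s.

5.8 m/s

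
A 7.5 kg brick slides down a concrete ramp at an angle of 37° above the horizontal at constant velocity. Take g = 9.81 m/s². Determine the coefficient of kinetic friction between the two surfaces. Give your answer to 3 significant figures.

At constant velocity the net force along the incline is zero: mg sin 37° = μ mg cos 37°.
So μ = tan 37° = 0.6018 / 0.7986 = 0.7536.

0.754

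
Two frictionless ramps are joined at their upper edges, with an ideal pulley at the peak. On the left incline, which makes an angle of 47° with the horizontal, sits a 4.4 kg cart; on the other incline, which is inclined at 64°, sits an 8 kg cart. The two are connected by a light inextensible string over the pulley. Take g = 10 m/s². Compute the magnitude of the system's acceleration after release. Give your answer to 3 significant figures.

Resolve each weight along its own incline: the 4.4 kg mass has component 4.4 × 10 × sin 47° = 32.180 N down its slope, and the 8 kg mass has 8 × 10 × sin 64° = 71.904 N down its slope.
The 8 kg side's 71.904 N exceeds the other side's 32.180 N, so that mass slides down and the 4.4 kg mass slides up. Taking that direction as positive, Newton's second law for the whole system gives 71.904 − 32.180 = (4.4 + 8) a, so a = 39.724 / 12.4 = 3.2035 m/s².

3.20 m/s²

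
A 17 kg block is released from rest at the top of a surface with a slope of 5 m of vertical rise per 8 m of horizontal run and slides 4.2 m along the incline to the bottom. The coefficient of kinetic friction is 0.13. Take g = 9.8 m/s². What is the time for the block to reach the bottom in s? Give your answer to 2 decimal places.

The weight component along the incline is mg sin 32.01° = 88.298 N and the normal force is N = mg cos 32.01° = 141.277 N.
Friction up the slope is f = μN = 0.13 × 141.277 = 18.366 N, so the net downslope force is 88.298 − 18.366 = 69.932 N and a = 69.932 / 17 = 4.1136 m/s².
Starting from rest, L = ½at², so t = √(2L/a) = √(2 × 4.2 / 4.1136) = 1.4290 s.

1.43 s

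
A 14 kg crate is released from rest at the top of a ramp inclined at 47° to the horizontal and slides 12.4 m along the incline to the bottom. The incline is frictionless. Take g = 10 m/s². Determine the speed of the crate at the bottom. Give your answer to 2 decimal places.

13.47 m/s

The weight component along the incline is mg sin 47° = 102.390 N and the normal force is N = mg cos 47° = 95.480 N.
With no friction, a = g sin 47° = 7.3135 m/s².
Starting from rest over a distance of 12.4 m, v² = 2aL = 2 × 7.3135 × 12.4 = 181.3748, so v = 13.4675 m/s.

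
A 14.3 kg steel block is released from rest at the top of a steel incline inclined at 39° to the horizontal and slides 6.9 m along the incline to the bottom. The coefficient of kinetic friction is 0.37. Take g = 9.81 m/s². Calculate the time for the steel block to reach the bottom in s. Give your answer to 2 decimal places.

The weight component along the incline is mg sin 39° = 88.283 N and the normal force is N = mg cos 39° = 109.020 N.
Friction up the slope is f = μN = 0.37 × 109.020 = 40.337 N, so the net downslope force is 88.283 − 40.337 = 47.946 N and a = 47.946 / 14.3 = 3.3529 m/s².
Starting from rest, L = ½at², so t = √(2L/a) = √(2 × 6.9 / 3.3529) = 2.0288 s.

2.03 s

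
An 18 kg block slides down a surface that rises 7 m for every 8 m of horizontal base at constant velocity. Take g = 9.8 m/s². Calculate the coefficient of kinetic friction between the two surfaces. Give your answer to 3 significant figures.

At constant velocity the net force along the incline is zero: mg sin 41.19° = μ mg cos 41.19°.
So μ = tan 41.19° = 0.6585 / 0.7526 = 0.8750.

0.875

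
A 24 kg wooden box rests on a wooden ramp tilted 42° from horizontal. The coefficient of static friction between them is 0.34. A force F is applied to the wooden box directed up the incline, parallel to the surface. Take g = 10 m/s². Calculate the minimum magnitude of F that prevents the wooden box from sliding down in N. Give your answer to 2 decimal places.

The normal force is N = mg cos 42° = 178.355 N. With F at its minimum the wooden box is on the verge of sliding down, so static friction is at its maximum μ_s N = 0.34 × 178.355 = 60.641 N and acts up the slope.
Equilibrium along the incline: F + μ_s N = mg sin 42°, so F = 160.591 − 60.641 = 99.950 N.

99.95 N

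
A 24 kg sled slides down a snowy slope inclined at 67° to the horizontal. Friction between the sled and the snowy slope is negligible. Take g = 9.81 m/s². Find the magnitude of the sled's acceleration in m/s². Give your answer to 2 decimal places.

9.03 m/s²

Resolving the weight along the incline: the component pulling the sled down the slope is mg sin 67° = 24 × 9.81 × 0.9205 = 216.723 N, and the normal force is N = mg cos 67° = 24 × 9.81 × 0.3907 = 91.986 N.
With no friction the net force along the incline is 216.723 N, so a = g sin 67° = 216.723 / 24 = 9.0301 m/s².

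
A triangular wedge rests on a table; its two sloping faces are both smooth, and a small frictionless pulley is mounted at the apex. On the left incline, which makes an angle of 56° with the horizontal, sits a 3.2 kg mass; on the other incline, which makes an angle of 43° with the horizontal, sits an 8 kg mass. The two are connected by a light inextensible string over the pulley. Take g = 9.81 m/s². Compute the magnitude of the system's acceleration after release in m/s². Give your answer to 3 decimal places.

Resolve each weight along its own incline: the 3.2 kg mass has component 3.2 × 9.81 × sin 56° = 26.025 N down its slope, and the 8 kg mass has 8 × 9.81 × sin 43° = 53.523 N down its slope.
The 8 kg side's 53.523 N exceeds the other side's 26.025 N, so that mass slides down and the 3.2 kg mass slides up. Taking that direction as positive, Newton's second law for the whole system gives 53.523 − 26.025 = (3.2 + 8) a, so a = 27.498 / 11.2 = 2.4552 m/s².

2.455 m/s²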